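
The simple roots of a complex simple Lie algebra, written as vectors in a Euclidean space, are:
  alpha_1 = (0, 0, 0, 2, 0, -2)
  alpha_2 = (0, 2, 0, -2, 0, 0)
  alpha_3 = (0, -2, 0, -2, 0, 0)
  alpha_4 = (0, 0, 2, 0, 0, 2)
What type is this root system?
D_4

Compute the Cartan integers a_ij = 2(alpha_i, alpha_j)/(alpha_j, alpha_j); the resulting 4x4 Cartan matrix is
[[2, -1, -1, -1], [-1, 2, 0, 0], [-1, 0, 2, 0], [-1, 0, 0, 2]].
All simple roots have the same length, so the diagram is simply laced. The associated Dynkin diagram is a chain of 2 nodes with a fork of two nodes at one end (D_4), so the type is D_4 (the algebra so(8)).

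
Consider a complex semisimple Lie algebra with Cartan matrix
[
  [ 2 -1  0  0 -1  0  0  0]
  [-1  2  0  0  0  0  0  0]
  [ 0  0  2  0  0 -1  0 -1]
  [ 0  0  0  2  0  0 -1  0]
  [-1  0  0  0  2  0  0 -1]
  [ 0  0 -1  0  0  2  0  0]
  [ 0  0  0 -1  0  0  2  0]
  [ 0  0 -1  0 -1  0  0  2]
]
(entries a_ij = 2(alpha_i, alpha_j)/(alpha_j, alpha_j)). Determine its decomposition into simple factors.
The diagram associated to this matrix has two connected components: the simple roots {alpha_4, alpha_7} form a chain of 2 nodes with single edges (A_2), and {alpha_1, alpha_2, alpha_3, alpha_5, alpha_6, alpha_8} form a chain of 6 nodes with single edges (A_6). A semisimple Lie algebra decomposes uniquely as the direct sum of simple ideals, one per connected component of its Dynkin diagram, so g ≅ A_2 ⊕ A_6 (dimension 8 + 48 = 56).

A2 + A6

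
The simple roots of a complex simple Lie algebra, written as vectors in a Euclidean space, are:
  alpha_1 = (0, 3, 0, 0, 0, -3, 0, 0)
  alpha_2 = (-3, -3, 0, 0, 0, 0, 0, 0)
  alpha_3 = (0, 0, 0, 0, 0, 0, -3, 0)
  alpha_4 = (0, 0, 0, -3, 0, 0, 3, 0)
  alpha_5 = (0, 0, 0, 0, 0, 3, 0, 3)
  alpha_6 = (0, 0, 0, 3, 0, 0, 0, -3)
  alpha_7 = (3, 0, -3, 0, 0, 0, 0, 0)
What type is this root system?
Compute the Cartan integers a_ij = 2(alpha_i, alpha_j)/(alpha_j, alpha_j); the resulting 7x7 Cartan matrix is
[[2, -1, 0, 0, -1, 0, 0], [-1, 2, 0, 0, 0, 0, -1], [0, 0, 2, -1, 0, 0, 0], [0, 0, -2, 2, 0, -1, 0], [-1, 0, 0, 0, 2, -1, 0], [0, 0, 0, -1, -1, 2, 0], [0, -1, 0, 0, 0, 0, 2]].
The roots have two lengths (squared-length ratio 2:1); the short ones are alpha_{3}. The associated Dynkin diagram is a chain of 7 nodes with a double edge at one end; the terminal node there is the unique short simple root (B_7), so the type is B_7 (the algebra so(15)).

B_7 (so(15))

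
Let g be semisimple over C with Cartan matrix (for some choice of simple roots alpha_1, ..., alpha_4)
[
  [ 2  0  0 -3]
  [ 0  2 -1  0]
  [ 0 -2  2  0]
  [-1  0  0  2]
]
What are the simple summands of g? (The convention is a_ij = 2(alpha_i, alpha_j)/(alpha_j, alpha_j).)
B_2 (so(5)) ⊕ G_2

The diagram associated to this matrix has two connected components: the simple roots {alpha_2, alpha_3} form a chain of 2 nodes with a double edge at one end; the terminal node there is the unique short simple root (B_2), and {alpha_1, alpha_4} form two nodes joined by a triple edge (G_2). A semisimple Lie algebra decomposes uniquely as the direct sum of simple ideals, one per connected component of its Dynkin diagram, so g ≅ B_2 ⊕ G_2 (dimension 10 + 14 = 24).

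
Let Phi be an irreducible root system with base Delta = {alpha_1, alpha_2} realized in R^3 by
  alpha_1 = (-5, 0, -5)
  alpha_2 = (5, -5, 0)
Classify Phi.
Compute the Cartan integers a_ij = 2(alpha_i, alpha_j)/(alpha_j, alpha_j); the resulting 2x2 Cartan matrix is
[[2, -1], [-1, 2]].
All simple roots have the same length, so the diagram is simply laced. The associated Dynkin diagram is a chain of 2 nodes with single edges (A_2), so the type is A_2 (the algebra sl(3)).

A_2 (sl(3))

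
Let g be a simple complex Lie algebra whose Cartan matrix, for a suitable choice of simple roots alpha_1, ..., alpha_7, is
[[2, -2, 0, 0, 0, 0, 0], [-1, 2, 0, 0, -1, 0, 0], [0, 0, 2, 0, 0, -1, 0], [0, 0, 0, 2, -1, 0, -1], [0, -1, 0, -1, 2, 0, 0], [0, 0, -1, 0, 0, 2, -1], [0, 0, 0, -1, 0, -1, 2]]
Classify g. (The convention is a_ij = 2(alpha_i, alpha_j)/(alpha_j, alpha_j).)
The matrix has rank 7 with 2's on the diagonal. Reading the off-diagonal entries as Dynkin edges (a single edge where a_ij = a_ji = -1; a double or triple edge where a_ij * a_ji = 2 or 3), the diagram is a chain of 7 nodes with a double edge at one end; the terminal node there is the unique long simple root (C_7). One simple-root ordering that puts it in standard form is (alpha_3, alpha_6, alpha_7, alpha_4, alpha_5, alpha_2, alpha_1). So the algebra is type C_7, i.e. sp(14).

type C_7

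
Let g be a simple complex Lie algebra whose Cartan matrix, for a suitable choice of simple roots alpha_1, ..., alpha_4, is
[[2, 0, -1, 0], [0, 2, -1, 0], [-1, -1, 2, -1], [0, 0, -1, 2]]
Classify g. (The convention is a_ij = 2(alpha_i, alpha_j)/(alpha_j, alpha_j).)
type D_4

The matrix has rank 4 with 2's on the diagonal. Reading the off-diagonal entries as Dynkin edges (a single edge where a_ij = a_ji = -1; a double or triple edge where a_ij * a_ji = 2 or 3), the diagram is a chain of 2 nodes with a fork of two nodes at one end (D_4). One simple-root ordering that puts it in standard form is (alpha_4, alpha_3, alpha_2, alpha_1). So the algebra is type D_4, i.e. so(8).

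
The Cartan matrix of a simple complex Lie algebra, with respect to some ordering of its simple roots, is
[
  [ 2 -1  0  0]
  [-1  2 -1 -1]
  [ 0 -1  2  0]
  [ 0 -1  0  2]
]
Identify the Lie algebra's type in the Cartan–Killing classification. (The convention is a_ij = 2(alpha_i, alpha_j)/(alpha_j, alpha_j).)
The matrix has rank 4 with 2's on the diagonal. Reading the off-diagonal entries as Dynkin edges (a single edge where a_ij = a_ji = -1; a double or triple edge where a_ij * a_ji = 2 or 3), the diagram is a chain of 2 nodes with a fork of two nodes at one end (D_4). One simple-root ordering that puts it in standard form is (alpha_3, alpha_2, alpha_1, alpha_4). So the algebra is type D_4, i.e. so(8).

D_4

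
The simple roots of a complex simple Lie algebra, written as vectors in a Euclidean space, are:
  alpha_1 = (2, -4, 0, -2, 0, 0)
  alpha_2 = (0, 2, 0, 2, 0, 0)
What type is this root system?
Compute the Cartan integers a_ij = 2(alpha_i, alpha_j)/(alpha_j, alpha_j); the resulting 2x2 Cartan matrix is
[[2, -3], [-1, 2]].
The roots have two lengths (squared-length ratio 3:1); the short ones are alpha_{2}. The associated Dynkin diagram is two nodes joined by a triple edge (G_2), so the type is G_2.

type G_2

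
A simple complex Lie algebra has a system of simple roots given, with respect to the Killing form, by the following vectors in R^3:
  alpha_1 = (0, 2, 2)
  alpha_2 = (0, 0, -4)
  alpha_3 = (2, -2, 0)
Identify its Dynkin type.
C_3

Compute the Cartan integers a_ij = 2(alpha_i, alpha_j)/(alpha_j, alpha_j); the resulting 3x3 Cartan matrix is
[[2, -1, -1], [-2, 2, 0], [-1, 0, 2]].
The roots have two lengths (squared-length ratio 2:1); the short ones are alpha_{1,3}. The associated Dynkin diagram is a chain of 3 nodes with a double edge at one end; the terminal node there is the unique long simple root (C_3), so the type is C_3 (the algebra sp(6)).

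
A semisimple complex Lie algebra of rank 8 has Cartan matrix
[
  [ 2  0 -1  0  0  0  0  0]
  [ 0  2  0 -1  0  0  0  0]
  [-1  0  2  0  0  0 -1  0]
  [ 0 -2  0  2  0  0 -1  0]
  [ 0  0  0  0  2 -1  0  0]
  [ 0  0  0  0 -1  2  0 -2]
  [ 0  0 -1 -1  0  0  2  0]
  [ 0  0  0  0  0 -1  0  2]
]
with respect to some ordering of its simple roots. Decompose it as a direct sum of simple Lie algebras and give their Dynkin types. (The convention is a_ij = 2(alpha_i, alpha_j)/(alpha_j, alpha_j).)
The diagram associated to this matrix has two connected components: the simple roots {alpha_5, alpha_6, alpha_8} form a chain of 3 nodes with a double edge at one end; the terminal node there is the unique short simple root (B_3), and {alpha_1, alpha_2, alpha_3, alpha_4, alpha_7} form a chain of 5 nodes with a double edge at one end; the terminal node there is the unique short simple root (B_5). A semisimple Lie algebra decomposes uniquely as the direct sum of simple ideals, one per connected component of its Dynkin diagram, so g ≅ B_3 ⊕ B_5 (dimension 21 + 55 = 76).

B_3 ⊕ B_5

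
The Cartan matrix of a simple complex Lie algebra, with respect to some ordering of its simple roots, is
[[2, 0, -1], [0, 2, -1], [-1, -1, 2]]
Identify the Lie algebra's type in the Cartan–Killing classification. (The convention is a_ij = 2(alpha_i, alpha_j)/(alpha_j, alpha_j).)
type A_3

The matrix has rank 3 with 2's on the diagonal. Reading the off-diagonal entries as Dynkin edges (a single edge where a_ij = a_ji = -1; a double or triple edge where a_ij * a_ji = 2 or 3), the diagram is a chain of 3 nodes with single edges (A_3). One simple-root ordering that puts it in standard form is (alpha_1, alpha_3, alpha_2). So the algebra is type A_3, i.e. sl(4).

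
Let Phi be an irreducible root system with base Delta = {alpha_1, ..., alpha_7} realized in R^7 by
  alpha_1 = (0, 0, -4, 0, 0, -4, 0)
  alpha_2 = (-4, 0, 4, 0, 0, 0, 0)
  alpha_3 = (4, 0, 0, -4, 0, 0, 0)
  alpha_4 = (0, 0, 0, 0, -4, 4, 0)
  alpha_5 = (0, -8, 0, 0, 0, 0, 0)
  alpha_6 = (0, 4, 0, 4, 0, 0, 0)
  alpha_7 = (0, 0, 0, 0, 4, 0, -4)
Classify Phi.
type C_7

Compute the Cartan integers a_ij = 2(alpha_i, alpha_j)/(alpha_j, alpha_j); the resulting 7x7 Cartan matrix is
[[2, -1, 0, -1, 0, 0, 0], [-1, 2, -1, 0, 0, 0, 0], [0, -1, 2, 0, 0, -1, 0], [-1, 0, 0, 2, 0, 0, -1], [0, 0, 0, 0, 2, -2, 0], [0, 0, -1, 0, -1, 2, 0], [0, 0, 0, -1, 0, 0, 2]].
The roots have two lengths (squared-length ratio 2:1); the short ones are alpha_{1,2,3,4,6,7}. The associated Dynkin diagram is a chain of 7 nodes with a double edge at one end; the terminal node there is the unique long simple root (C_7), so the type is C_7 (the algebra sp(14)).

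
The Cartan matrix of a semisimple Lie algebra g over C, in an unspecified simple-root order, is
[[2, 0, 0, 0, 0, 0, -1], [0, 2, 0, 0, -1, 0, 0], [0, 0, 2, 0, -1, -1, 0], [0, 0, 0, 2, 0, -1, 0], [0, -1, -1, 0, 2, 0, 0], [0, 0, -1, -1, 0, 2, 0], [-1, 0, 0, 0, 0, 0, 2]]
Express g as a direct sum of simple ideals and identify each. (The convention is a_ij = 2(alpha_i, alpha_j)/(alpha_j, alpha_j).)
The diagram associated to this matrix has two connected components: the simple roots {alpha_1, alpha_7} form a chain of 2 nodes with single edges (A_2), and {alpha_2, alpha_3, alpha_4, alpha_5, alpha_6} form a chain of 5 nodes with single edges (A_5). A semisimple Lie algebra decomposes uniquely as the direct sum of simple ideals, one per connected component of its Dynkin diagram, so g ≅ A_2 ⊕ A_5 (dimension 8 + 35 = 43).

A_2 (sl(3)) + A_5 (sl(6))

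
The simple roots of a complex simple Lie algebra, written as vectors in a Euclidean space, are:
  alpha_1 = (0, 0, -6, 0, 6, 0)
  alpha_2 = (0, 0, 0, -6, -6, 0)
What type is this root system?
type A_2

Compute the Cartan integers a_ij = 2(alpha_i, alpha_j)/(alpha_j, alpha_j); the resulting 2x2 Cartan matrix is
[[2, -1], [-1, 2]].
All simple roots have the same length, so the diagram is simply laced. The associated Dynkin diagram is a chain of 2 nodes with single edges (A_2), so the type is A_2 (the algebra sl(3)).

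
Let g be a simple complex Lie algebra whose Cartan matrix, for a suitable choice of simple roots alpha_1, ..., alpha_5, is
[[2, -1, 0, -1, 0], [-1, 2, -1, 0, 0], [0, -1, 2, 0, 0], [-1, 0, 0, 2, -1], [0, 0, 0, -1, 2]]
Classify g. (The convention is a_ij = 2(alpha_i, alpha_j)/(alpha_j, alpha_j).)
The matrix has rank 5 with 2's on the diagonal. Reading the off-diagonal entries as Dynkin edges (a single edge where a_ij = a_ji = -1; a double or triple edge where a_ij * a_ji = 2 or 3), the diagram is a chain of 5 nodes with single edges (A_5). One simple-root ordering that puts it in standard form is (alpha_5, alpha_4, alpha_1, alpha_2, alpha_3). So the algebra is type A_5, i.e. sl(6).

A_5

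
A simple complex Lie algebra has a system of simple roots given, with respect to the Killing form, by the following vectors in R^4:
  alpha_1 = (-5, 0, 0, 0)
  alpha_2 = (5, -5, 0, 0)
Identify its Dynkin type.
B2

Compute the Cartan integers a_ij = 2(alpha_i, alpha_j)/(alpha_j, alpha_j); the resulting 2x2 Cartan matrix is
[[2, -1], [-2, 2]].
The roots have two lengths (squared-length ratio 2:1); the short ones are alpha_{1}. The associated Dynkin diagram is a chain of 2 nodes with a double edge at one end; the terminal node there is the unique short simple root (B_2), so the type is B_2 (the algebra so(5)).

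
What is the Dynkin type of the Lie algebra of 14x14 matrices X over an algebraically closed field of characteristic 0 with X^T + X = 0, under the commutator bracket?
D7

This is so(14) with 14 even, which has dimension 14(14-1)/2 = 91 and rank 14/2 = 7. In the classification of classical Lie algebras, the orthogonal algebra so(2n) in an even number of variables has type D_n; here n = 7, so the Dynkin diagram is a chain of 5 nodes with a fork of two nodes at one end (D_7). Hence the type is D_7.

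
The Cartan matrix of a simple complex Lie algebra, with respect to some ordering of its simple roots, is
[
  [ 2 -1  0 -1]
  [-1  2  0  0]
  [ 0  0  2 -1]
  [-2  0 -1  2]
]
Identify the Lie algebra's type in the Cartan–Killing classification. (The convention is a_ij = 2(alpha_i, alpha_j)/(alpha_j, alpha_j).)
type F_4

The matrix has rank 4 with 2's on the diagonal. Reading the off-diagonal entries as Dynkin edges (a single edge where a_ij = a_ji = -1; a double or triple edge where a_ij * a_ji = 2 or 3), the diagram is a chain of 4 nodes with a double edge between the middle two (F_4). One simple-root ordering that puts it in standard form is (alpha_3, alpha_4, alpha_1, alpha_2). So the algebra is type F_4.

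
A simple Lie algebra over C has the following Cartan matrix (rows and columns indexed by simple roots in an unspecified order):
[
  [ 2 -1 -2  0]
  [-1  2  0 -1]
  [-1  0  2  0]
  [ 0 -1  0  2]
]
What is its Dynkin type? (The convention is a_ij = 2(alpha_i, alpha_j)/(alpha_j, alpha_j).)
The matrix has rank 4 with 2's on the diagonal. Reading the off-diagonal entries as Dynkin edges (a single edge where a_ij = a_ji = -1; a double or triple edge where a_ij * a_ji = 2 or 3), the diagram is a chain of 4 nodes with a double edge at one end; the terminal node there is the unique short simple root (B_4). One simple-root ordering that puts it in standard form is (alpha_4, alpha_2, alpha_1, alpha_3). So the algebra is type B_4, i.e. so(9).

B_4 (so(9))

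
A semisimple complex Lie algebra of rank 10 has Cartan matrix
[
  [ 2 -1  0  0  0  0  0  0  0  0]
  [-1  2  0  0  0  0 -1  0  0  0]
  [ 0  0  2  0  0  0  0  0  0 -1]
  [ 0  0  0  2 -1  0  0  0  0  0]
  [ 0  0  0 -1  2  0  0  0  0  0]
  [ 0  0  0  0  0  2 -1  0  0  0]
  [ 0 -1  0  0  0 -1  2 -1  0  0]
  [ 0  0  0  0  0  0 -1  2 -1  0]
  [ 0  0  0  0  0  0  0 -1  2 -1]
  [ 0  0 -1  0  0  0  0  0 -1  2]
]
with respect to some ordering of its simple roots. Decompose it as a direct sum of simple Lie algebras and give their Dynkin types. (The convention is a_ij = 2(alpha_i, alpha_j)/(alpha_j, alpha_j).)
The diagram associated to this matrix has two connected components: the simple roots {alpha_4, alpha_5} form a chain of 2 nodes with single edges (A_2), and {alpha_1, alpha_2, alpha_3, alpha_6, alpha_7, alpha_8, alpha_9, alpha_10} form a chain of 7 nodes with one extra node attached to the third node from one end (E_8). A semisimple Lie algebra decomposes uniquely as the direct sum of simple ideals, one per connected component of its Dynkin diagram, so g ≅ A_2 ⊕ E_8 (dimension 8 + 248 = 256).

A_2 + E_8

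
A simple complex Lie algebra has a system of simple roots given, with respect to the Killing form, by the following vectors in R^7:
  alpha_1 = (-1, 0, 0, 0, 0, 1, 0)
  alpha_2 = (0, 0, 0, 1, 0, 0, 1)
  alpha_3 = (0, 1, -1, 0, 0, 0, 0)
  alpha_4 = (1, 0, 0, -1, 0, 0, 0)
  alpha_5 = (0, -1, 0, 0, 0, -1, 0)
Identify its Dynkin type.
A5

Compute the Cartan integers a_ij = 2(alpha_i, alpha_j)/(alpha_j, alpha_j); the resulting 5x5 Cartan matrix is
[[2, 0, 0, -1, -1], [0, 2, 0, -1, 0], [0, 0, 2, 0, -1], [-1, -1, 0, 2, 0], [-1, 0, -1, 0, 2]].
All simple roots have the same length, so the diagram is simply laced. The associated Dynkin diagram is a chain of 5 nodes with single edges (A_5), so the type is A_5 (the algebra sl(6)).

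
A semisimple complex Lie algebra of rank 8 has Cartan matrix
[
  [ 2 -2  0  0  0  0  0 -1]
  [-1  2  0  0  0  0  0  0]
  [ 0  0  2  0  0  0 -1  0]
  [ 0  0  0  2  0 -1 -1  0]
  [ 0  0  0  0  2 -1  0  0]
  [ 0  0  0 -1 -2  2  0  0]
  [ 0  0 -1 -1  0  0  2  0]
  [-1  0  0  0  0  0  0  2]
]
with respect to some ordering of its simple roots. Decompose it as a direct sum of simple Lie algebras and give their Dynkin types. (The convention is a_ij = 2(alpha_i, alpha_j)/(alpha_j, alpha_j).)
B3 ⊕ B5

The diagram associated to this matrix has two connected components: the simple roots {alpha_1, alpha_2, alpha_8} form a chain of 3 nodes with a double edge at one end; the terminal node there is the unique short simple root (B_3), and {alpha_3, alpha_4, alpha_5, alpha_6, alpha_7} form a chain of 5 nodes with a double edge at one end; the terminal node there is the unique short simple root (B_5). A semisimple Lie algebra decomposes uniquely as the direct sum of simple ideals, one per connected component of its Dynkin diagram, so g ≅ B_3 ⊕ B_5 (dimension 21 + 55 = 76).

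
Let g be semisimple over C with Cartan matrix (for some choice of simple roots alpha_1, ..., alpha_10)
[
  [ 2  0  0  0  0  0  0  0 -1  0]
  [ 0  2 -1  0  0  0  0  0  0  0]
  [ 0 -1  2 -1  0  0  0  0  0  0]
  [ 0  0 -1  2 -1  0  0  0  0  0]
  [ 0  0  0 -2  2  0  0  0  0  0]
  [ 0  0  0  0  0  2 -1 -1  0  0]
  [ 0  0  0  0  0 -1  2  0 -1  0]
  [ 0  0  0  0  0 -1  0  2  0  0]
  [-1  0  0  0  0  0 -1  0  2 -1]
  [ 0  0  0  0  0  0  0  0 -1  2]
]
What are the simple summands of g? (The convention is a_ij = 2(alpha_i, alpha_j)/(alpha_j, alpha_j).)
C_4 ⊕ D_6

The diagram associated to this matrix has two connected components: the simple roots {alpha_2, alpha_3, alpha_4, alpha_5} form a chain of 4 nodes with a double edge at one end; the terminal node there is the unique long simple root (C_4), and {alpha_1, alpha_6, alpha_7, alpha_8, alpha_9, alpha_10} form a chain of 4 nodes with a fork of two nodes at one end (D_6). A semisimple Lie algebra decomposes uniquely as the direct sum of simple ideals, one per connected component of its Dynkin diagram, so g ≅ C_4 ⊕ D_6 (dimension 36 + 66 = 102).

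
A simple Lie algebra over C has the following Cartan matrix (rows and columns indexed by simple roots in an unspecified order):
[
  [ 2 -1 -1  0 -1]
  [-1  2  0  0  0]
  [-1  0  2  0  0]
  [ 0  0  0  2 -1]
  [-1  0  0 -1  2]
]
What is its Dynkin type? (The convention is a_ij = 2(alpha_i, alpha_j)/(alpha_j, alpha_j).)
D_5 (so(10))

The matrix has rank 5 with 2's on the diagonal. Reading the off-diagonal entries as Dynkin edges (a single edge where a_ij = a_ji = -1; a double or triple edge where a_ij * a_ji = 2 or 3), the diagram is a chain of 3 nodes with a fork of two nodes at one end (D_5). One simple-root ordering that puts it in standard form is (alpha_4, alpha_5, alpha_1, alpha_3, alpha_2). So the algebra is type D_5, i.e. so(10).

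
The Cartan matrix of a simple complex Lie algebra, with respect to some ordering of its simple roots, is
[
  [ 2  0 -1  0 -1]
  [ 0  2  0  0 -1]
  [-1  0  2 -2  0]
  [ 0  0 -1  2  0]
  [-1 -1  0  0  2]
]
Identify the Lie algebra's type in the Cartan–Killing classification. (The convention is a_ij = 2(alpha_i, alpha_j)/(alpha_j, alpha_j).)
type B_5

The matrix has rank 5 with 2's on the diagonal. Reading the off-diagonal entries as Dynkin edges (a single edge where a_ij = a_ji = -1; a double or triple edge where a_ij * a_ji = 2 or 3), the diagram is a chain of 5 nodes with a double edge at one end; the terminal node there is the unique short simple root (B_5). One simple-root ordering that puts it in standard form is (alpha_2, alpha_5, alpha_1, alpha_3, alpha_4). So the algebra is type B_5, i.e. so(11).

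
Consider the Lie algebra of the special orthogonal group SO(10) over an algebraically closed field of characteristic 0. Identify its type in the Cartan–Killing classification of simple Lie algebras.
D_5 (so(10))

This is so(10) with 10 even, which has dimension 10(10-1)/2 = 45 and rank 10/2 = 5. In the classification of classical Lie algebras, the orthogonal algebra so(2n) in an even number of variables has type D_n; here n = 5, so the Dynkin diagram is a chain of 3 nodes with a fork of two nodes at one end (D_5). Hence the type is D_5.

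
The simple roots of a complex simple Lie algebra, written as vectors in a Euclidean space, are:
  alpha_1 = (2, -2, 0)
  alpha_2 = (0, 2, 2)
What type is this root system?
Compute the Cartan integers a_ij = 2(alpha_i, alpha_j)/(alpha_j, alpha_j); the resulting 2x2 Cartan matrix is
[[2, -1], [-1, 2]].
All simple roots have the same length, so the diagram is simply laced. The associated Dynkin diagram is a chain of 2 nodes with single edges (A_2), so the type is A_2 (the algebra sl(3)).

type A_2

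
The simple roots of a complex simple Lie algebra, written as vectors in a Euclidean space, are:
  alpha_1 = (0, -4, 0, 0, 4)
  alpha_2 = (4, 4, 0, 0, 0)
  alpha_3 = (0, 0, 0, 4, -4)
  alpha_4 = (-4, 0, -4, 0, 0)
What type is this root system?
Compute the Cartan integers a_ij = 2(alpha_i, alpha_j)/(alpha_j, alpha_j); the resulting 4x4 Cartan matrix is
[[2, -1, -1, 0], [-1, 2, 0, -1], [-1, 0, 2, 0], [0, -1, 0, 2]].
All simple roots have the same length, so the diagram is simply laced. The associated Dynkin diagram is a chain of 4 nodes with single edges (A_4), so the type is A_4 (the algebra sl(5)).

A_4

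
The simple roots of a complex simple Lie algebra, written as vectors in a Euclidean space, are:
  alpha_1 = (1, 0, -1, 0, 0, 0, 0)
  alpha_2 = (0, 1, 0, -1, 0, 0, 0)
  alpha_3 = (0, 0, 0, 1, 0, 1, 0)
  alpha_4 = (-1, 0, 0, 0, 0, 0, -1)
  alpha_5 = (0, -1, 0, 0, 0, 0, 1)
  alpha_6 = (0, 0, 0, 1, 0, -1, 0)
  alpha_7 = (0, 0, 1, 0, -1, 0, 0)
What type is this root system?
D7

Compute the Cartan integers a_ij = 2(alpha_i, alpha_j)/(alpha_j, alpha_j); the resulting 7x7 Cartan matrix is
[[2, 0, 0, -1, 0, 0, -1], [0, 2, -1, 0, -1, -1, 0], [0, -1, 2, 0, 0, 0, 0], [-1, 0, 0, 2, -1, 0, 0], [0, -1, 0, -1, 2, 0, 0], [0, -1, 0, 0, 0, 2, 0], [-1, 0, 0, 0, 0, 0, 2]].
All simple roots have the same length, so the diagram is simply laced. The associated Dynkin diagram is a chain of 5 nodes with a fork of two nodes at one end (D_7), so the type is D_7 (the algebra so(14)).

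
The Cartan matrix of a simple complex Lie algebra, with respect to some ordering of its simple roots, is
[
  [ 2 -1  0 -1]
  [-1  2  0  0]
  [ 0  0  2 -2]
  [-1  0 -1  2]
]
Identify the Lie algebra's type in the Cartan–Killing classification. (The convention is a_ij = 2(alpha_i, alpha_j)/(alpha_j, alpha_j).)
The matrix has rank 4 with 2's on the diagonal. Reading the off-diagonal entries as Dynkin edges (a single edge where a_ij = a_ji = -1; a double or triple edge where a_ij * a_ji = 2 or 3), the diagram is a chain of 4 nodes with a double edge at one end; the terminal node there is the unique long simple root (C_4). One simple-root ordering that puts it in standard form is (alpha_2, alpha_1, alpha_4, alpha_3). So the algebra is type C_4, i.e. sp(8).

C_4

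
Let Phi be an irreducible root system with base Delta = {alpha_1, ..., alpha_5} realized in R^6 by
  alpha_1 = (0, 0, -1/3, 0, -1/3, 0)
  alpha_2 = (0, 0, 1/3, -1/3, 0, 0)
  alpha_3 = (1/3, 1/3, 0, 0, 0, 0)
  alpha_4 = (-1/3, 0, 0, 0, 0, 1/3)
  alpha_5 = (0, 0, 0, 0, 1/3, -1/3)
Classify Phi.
A5

Compute the Cartan integers a_ij = 2(alpha_i, alpha_j)/(alpha_j, alpha_j); the resulting 5x5 Cartan matrix is
[[2, -1, 0, 0, -1], [-1, 2, 0, 0, 0], [0, 0, 2, -1, 0], [0, 0, -1, 2, -1], [-1, 0, 0, -1, 2]].
All simple roots have the same length, so the diagram is simply laced. The associated Dynkin diagram is a chain of 5 nodes with single edges (A_5), so the type is A_5 (the algebra sl(6)).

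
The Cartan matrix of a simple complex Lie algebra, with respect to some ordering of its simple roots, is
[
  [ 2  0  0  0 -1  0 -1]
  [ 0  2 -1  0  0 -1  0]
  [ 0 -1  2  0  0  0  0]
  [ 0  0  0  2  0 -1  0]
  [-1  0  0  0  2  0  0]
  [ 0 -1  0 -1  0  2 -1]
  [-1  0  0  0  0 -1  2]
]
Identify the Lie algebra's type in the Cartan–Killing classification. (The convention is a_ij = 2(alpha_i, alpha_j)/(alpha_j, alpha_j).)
E_7

The matrix has rank 7 with 2's on the diagonal. Reading the off-diagonal entries as Dynkin edges (a single edge where a_ij = a_ji = -1; a double or triple edge where a_ij * a_ji = 2 or 3), the diagram is a chain of 6 nodes with one extra node attached to the third node from one end (E_7). One simple-root ordering that puts it in standard form is (alpha_3, alpha_4, alpha_2, alpha_6, alpha_7, alpha_1, alpha_5). So the algebra is type E_7.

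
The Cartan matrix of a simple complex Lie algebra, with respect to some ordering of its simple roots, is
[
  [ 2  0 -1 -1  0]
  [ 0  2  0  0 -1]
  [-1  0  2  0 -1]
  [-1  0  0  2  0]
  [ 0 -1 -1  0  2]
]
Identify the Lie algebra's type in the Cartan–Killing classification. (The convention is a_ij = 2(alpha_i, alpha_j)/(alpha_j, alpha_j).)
A5

The matrix has rank 5 with 2's on the diagonal. Reading the off-diagonal entries as Dynkin edges (a single edge where a_ij = a_ji = -1; a double or triple edge where a_ij * a_ji = 2 or 3), the diagram is a chain of 5 nodes with single edges (A_5). One simple-root ordering that puts it in standard form is (alpha_4, alpha_1, alpha_3, alpha_5, alpha_2). So the algebra is type A_5, i.e. sl(6).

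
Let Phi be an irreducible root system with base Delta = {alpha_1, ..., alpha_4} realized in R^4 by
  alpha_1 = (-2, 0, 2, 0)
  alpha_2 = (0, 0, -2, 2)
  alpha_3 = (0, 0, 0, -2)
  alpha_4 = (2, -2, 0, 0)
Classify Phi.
Compute the Cartan integers a_ij = 2(alpha_i, alpha_j)/(alpha_j, alpha_j); the resulting 4x4 Cartan matrix is
[[2, -1, 0, -1], [-1, 2, -2, 0], [0, -1, 2, 0], [-1, 0, 0, 2]].
The roots have two lengths (squared-length ratio 2:1); the short ones are alpha_{3}. The associated Dynkin diagram is a chain of 4 nodes with a double edge at one end; the terminal node there is the unique short simple root (B_4), so the type is B_4 (the algebra so(9)).

B4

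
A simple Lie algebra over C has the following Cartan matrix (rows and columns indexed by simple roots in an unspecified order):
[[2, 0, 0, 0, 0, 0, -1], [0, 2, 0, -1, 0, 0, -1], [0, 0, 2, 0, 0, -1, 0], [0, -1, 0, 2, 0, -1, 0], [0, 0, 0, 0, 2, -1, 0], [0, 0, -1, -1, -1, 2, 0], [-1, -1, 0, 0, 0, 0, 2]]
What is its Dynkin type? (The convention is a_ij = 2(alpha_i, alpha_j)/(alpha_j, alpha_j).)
The matrix has rank 7 with 2's on the diagonal. Reading the off-diagonal entries as Dynkin edges (a single edge where a_ij = a_ji = -1; a double or triple edge where a_ij * a_ji = 2 or 3), the diagram is a chain of 5 nodes with a fork of two nodes at one end (D_7). One simple-root ordering that puts it in standard form is (alpha_1, alpha_7, alpha_2, alpha_4, alpha_6, alpha_5, alpha_3). So the algebra is type D_7, i.e. so(14).

D_7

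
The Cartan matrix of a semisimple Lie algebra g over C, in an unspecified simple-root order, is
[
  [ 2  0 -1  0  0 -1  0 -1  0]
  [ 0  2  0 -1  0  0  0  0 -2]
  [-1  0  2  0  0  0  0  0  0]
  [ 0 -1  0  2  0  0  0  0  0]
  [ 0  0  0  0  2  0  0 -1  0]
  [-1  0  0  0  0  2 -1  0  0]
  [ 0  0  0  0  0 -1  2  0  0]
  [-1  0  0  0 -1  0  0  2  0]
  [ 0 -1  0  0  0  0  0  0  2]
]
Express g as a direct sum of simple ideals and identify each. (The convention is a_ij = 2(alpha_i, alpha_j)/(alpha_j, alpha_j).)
The diagram associated to this matrix has two connected components: the simple roots {alpha_2, alpha_4, alpha_9} form a chain of 3 nodes with a double edge at one end; the terminal node there is the unique short simple root (B_3), and {alpha_1, alpha_3, alpha_5, alpha_6, alpha_7, alpha_8} form a chain of 5 nodes with one extra node attached to the third node from one end (E_6). A semisimple Lie algebra decomposes uniquely as the direct sum of simple ideals, one per connected component of its Dynkin diagram, so g ≅ B_3 ⊕ E_6 (dimension 21 + 78 = 99).

type B_3 ⊕ type E_6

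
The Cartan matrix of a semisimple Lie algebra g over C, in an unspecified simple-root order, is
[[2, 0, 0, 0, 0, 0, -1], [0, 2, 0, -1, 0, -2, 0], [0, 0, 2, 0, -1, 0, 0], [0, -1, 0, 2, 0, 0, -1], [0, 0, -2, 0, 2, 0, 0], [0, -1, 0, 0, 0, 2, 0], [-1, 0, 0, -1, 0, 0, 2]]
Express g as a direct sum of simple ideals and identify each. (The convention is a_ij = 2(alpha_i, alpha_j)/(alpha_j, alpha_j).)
B_2 (so(5)) + B_5 (so(11))

The diagram associated to this matrix has two connected components: the simple roots {alpha_3, alpha_5} form a chain of 2 nodes with a double edge at one end; the terminal node there is the unique short simple root (B_2), and {alpha_1, alpha_2, alpha_4, alpha_6, alpha_7} form a chain of 5 nodes with a double edge at one end; the terminal node there is the unique short simple root (B_5). A semisimple Lie algebra decomposes uniquely as the direct sum of simple ideals, one per connected component of its Dynkin diagram, so g ≅ B_2 ⊕ B_5 (dimension 10 + 55 = 65).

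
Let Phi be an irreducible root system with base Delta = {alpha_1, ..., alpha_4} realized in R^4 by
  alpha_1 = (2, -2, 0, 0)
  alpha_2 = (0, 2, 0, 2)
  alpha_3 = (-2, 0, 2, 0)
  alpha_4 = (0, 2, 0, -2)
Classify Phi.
type D_4

Compute the Cartan integers a_ij = 2(alpha_i, alpha_j)/(alpha_j, alpha_j); the resulting 4x4 Cartan matrix is
[[2, -1, -1, -1], [-1, 2, 0, 0], [-1, 0, 2, 0], [-1, 0, 0, 2]].
All simple roots have the same length, so the diagram is simply laced. The associated Dynkin diagram is a chain of 2 nodes with a fork of two nodes at one end (D_4), so the type is D_4 (the algebra so(8)).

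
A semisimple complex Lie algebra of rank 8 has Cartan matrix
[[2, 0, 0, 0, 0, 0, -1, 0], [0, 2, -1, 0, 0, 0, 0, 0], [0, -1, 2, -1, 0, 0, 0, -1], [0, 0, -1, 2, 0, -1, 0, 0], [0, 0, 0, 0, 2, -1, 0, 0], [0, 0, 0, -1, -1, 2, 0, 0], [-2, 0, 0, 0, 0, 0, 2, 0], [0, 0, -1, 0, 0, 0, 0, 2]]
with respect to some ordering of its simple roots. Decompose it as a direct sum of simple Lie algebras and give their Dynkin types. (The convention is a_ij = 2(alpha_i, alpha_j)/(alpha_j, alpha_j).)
B2 + D6

The diagram associated to this matrix has two connected components: the simple roots {alpha_1, alpha_7} form a chain of 2 nodes with a double edge at one end; the terminal node there is the unique short simple root (B_2), and {alpha_2, alpha_3, alpha_4, alpha_5, alpha_6, alpha_8} form a chain of 4 nodes with a fork of two nodes at one end (D_6). A semisimple Lie algebra decomposes uniquely as the direct sum of simple ideals, one per connected component of its Dynkin diagram, so g ≅ B_2 ⊕ D_6 (dimension 10 + 66 = 76).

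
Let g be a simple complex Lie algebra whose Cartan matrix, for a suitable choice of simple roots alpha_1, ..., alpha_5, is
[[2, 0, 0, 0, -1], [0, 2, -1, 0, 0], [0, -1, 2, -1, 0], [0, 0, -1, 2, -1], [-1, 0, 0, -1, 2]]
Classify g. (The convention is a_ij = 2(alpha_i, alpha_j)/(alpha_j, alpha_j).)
A_5 (sl(6))

The matrix has rank 5 with 2's on the diagonal. Reading the off-diagonal entries as Dynkin edges (a single edge where a_ij = a_ji = -1; a double or triple edge where a_ij * a_ji = 2 or 3), the diagram is a chain of 5 nodes with single edges (A_5). One simple-root ordering that puts it in standard form is (alpha_1, alpha_5, alpha_4, alpha_3, alpha_2). So the algebra is type A_5, i.e. sl(6).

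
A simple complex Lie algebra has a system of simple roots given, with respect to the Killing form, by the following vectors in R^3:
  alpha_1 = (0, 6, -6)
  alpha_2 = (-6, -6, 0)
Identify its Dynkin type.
Compute the Cartan integers a_ij = 2(alpha_i, alpha_j)/(alpha_j, alpha_j); the resulting 2x2 Cartan matrix is
[[2, -1], [-1, 2]].
All simple roots have the same length, so the diagram is simply laced. The associated Dynkin diagram is a chain of 2 nodes with single edges (A_2), so the type is A_2 (the algebra sl(3)).

A_2 (sl(3))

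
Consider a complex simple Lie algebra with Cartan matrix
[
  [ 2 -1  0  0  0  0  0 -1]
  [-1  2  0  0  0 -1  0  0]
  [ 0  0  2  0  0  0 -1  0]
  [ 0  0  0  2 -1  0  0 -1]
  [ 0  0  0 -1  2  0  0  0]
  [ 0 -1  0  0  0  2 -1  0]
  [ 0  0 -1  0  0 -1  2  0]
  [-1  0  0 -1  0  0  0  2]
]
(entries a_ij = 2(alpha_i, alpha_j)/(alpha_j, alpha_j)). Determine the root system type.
type A_8

The matrix has rank 8 with 2's on the diagonal. Reading the off-diagonal entries as Dynkin edges (a single edge where a_ij = a_ji = -1; a double or triple edge where a_ij * a_ji = 2 or 3), the diagram is a chain of 8 nodes with single edges (A_8). One simple-root ordering that puts it in standard form is (alpha_5, alpha_4, alpha_8, alpha_1, alpha_2, alpha_6, alpha_7, alpha_3). So the algebra is type A_8, i.e. sl(9).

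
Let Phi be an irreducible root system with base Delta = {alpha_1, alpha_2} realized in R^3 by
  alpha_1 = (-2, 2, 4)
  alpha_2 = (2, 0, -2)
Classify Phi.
G2

Compute the Cartan integers a_ij = 2(alpha_i, alpha_j)/(alpha_j, alpha_j); the resulting 2x2 Cartan matrix is
[[2, -3], [-1, 2]].
The roots have two lengths (squared-length ratio 3:1); the short ones are alpha_{2}. The associated Dynkin diagram is two nodes joined by a triple edge (G_2), so the type is G_2.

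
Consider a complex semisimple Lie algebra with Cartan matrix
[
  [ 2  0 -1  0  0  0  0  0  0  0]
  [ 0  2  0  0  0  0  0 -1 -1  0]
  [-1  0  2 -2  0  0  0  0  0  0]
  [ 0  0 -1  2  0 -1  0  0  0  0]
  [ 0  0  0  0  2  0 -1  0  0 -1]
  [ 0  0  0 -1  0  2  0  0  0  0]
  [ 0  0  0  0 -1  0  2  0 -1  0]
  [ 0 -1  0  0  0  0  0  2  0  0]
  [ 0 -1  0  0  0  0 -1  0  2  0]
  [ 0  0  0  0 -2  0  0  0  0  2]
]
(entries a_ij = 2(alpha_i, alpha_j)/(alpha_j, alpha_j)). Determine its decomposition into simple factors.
C6 + F4

The diagram associated to this matrix has two connected components: the simple roots {alpha_2, alpha_5, alpha_7, alpha_8, alpha_9, alpha_10} form a chain of 6 nodes with a double edge at one end; the terminal node there is the unique long simple root (C_6), and {alpha_1, alpha_3, alpha_4, alpha_6} form a chain of 4 nodes with a double edge between the middle two (F_4). A semisimple Lie algebra decomposes uniquely as the direct sum of simple ideals, one per connected component of its Dynkin diagram, so g ≅ C_6 ⊕ F_4 (dimension 78 + 52 = 130).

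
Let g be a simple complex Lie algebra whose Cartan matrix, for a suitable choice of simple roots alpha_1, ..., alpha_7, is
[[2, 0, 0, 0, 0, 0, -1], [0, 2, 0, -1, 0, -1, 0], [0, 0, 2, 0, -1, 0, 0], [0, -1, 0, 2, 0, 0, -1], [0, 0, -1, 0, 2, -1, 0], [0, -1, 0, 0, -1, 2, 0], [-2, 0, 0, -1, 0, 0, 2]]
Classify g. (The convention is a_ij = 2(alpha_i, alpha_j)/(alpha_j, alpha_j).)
B_7

The matrix has rank 7 with 2's on the diagonal. Reading the off-diagonal entries as Dynkin edges (a single edge where a_ij = a_ji = -1; a double or triple edge where a_ij * a_ji = 2 or 3), the diagram is a chain of 7 nodes with a double edge at one end; the terminal node there is the unique short simple root (B_7). One simple-root ordering that puts it in standard form is (alpha_3, alpha_5, alpha_6, alpha_2, alpha_4, alpha_7, alpha_1). So the algebra is type B_7, i.e. so(15).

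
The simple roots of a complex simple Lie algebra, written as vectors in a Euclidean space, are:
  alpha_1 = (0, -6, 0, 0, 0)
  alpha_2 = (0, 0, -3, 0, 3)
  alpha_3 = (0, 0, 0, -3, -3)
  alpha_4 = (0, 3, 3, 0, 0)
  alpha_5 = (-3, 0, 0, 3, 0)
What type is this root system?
C_5 (sp(10))

Compute the Cartan integers a_ij = 2(alpha_i, alpha_j)/(alpha_j, alpha_j); the resulting 5x5 Cartan matrix is
[[2, 0, 0, -2, 0], [0, 2, -1, -1, 0], [0, -1, 2, 0, -1], [-1, -1, 0, 2, 0], [0, 0, -1, 0, 2]].
The roots have two lengths (squared-length ratio 2:1); the short ones are alpha_{2,3,4,5}. The associated Dynkin diagram is a chain of 5 nodes with a double edge at one end; the terminal node there is the unique long simple root (C_5), so the type is C_5 (the algebra sp(10)).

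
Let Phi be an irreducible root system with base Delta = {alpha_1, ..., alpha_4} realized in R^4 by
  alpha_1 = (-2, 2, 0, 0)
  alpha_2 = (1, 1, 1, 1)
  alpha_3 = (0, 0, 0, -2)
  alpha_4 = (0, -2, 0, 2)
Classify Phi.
F_4

Compute the Cartan integers a_ij = 2(alpha_i, alpha_j)/(alpha_j, alpha_j); the resulting 4x4 Cartan matrix is
[[2, 0, 0, -1], [0, 2, -1, 0], [0, -1, 2, -1], [-1, 0, -2, 2]].
The roots have two lengths (squared-length ratio 2:1); the short ones are alpha_{2,3}. The associated Dynkin diagram is a chain of 4 nodes with a double edge between the middle two (F_4), so the type is F_4.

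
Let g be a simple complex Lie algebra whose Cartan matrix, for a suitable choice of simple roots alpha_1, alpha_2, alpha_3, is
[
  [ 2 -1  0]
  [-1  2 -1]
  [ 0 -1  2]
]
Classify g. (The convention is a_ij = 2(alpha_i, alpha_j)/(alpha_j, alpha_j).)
The matrix has rank 3 with 2's on the diagonal. Reading the off-diagonal entries as Dynkin edges (a single edge where a_ij = a_ji = -1; a double or triple edge where a_ij * a_ji = 2 or 3), the diagram is a chain of 3 nodes with single edges (A_3). One simple-root ordering that puts it in standard form is (alpha_3, alpha_2, alpha_1). So the algebra is type A_3, i.e. sl(4).

A_3 (sl(4))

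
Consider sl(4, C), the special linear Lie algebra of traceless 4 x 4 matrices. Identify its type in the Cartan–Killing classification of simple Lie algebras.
This is sl(4), which has dimension 4^2 - 1 = 15 and rank 4 - 1 = 3 (a Cartan subalgebra is the diagonal traceless matrices). In the classification of classical Lie algebras, the special linear algebra sl(n+1) has type A_n; here n = 3, so the Dynkin diagram is a chain of 3 nodes with single edges (A_3). Hence the type is A_3.

A_3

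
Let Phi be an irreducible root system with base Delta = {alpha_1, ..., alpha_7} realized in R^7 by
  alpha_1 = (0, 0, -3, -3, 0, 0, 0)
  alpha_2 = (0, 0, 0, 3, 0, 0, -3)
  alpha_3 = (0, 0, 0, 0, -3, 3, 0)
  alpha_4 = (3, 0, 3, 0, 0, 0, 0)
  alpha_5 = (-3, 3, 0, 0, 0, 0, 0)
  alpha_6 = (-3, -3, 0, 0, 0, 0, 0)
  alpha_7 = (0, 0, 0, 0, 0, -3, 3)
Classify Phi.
Compute the Cartan integers a_ij = 2(alpha_i, alpha_j)/(alpha_j, alpha_j); the resulting 7x7 Cartan matrix is
[[2, -1, 0, -1, 0, 0, 0], [-1, 2, 0, 0, 0, 0, -1], [0, 0, 2, 0, 0, 0, -1], [-1, 0, 0, 2, -1, -1, 0], [0, 0, 0, -1, 2, 0, 0], [0, 0, 0, -1, 0, 2, 0], [0, -1, -1, 0, 0, 0, 2]].
All simple roots have the same length, so the diagram is simply laced. The associated Dynkin diagram is a chain of 5 nodes with a fork of two nodes at one end (D_7), so the type is D_7 (the algebra so(14)).

D_7 (so(14))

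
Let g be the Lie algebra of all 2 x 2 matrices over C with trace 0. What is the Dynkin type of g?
A_1

This is sl(2), which has dimension 2^2 - 1 = 3 and rank 2 - 1 = 1 (a Cartan subalgebra is the diagonal traceless matrices). In the classification of classical Lie algebras, the special linear algebra sl(n+1) has type A_n; here n = 1, so the Dynkin diagram is a chain of 1 nodes with single edges (A_1). Hence the type is A_1.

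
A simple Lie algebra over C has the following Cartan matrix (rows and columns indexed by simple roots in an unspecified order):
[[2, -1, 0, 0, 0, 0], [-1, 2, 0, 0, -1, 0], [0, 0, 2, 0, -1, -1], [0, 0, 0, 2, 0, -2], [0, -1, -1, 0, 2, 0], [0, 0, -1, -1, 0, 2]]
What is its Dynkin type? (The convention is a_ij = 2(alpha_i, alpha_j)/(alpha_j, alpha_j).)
The matrix has rank 6 with 2's on the diagonal. Reading the off-diagonal entries as Dynkin edges (a single edge where a_ij = a_ji = -1; a double or triple edge where a_ij * a_ji = 2 or 3), the diagram is a chain of 6 nodes with a double edge at one end; the terminal node there is the unique long simple root (C_6). One simple-root ordering that puts it in standard form is (alpha_1, alpha_2, alpha_5, alpha_3, alpha_6, alpha_4). So the algebra is type C_6, i.e. sp(12).

C_6 (sp(12))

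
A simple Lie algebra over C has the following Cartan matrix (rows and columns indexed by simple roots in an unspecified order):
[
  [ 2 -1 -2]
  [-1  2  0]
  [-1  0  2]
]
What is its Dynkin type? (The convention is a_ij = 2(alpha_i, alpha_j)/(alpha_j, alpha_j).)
type B_3

The matrix has rank 3 with 2's on the diagonal. Reading the off-diagonal entries as Dynkin edges (a single edge where a_ij = a_ji = -1; a double or triple edge where a_ij * a_ji = 2 or 3), the diagram is a chain of 3 nodes with a double edge at one end; the terminal node there is the unique short simple root (B_3). One simple-root ordering that puts it in standard form is (alpha_2, alpha_1, alpha_3). So the algebra is type B_3, i.e. so(7).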